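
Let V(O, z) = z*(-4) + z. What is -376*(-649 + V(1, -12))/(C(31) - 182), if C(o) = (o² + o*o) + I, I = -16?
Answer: 57622/431 ≈ 133.69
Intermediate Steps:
C(o) = -16 + 2*o² (C(o) = (o² + o*o) - 16 = (o² + o²) - 16 = 2*o² - 16 = -16 + 2*o²)
V(O, z) = -3*z (V(O, z) = -4*z + z = -3*z)
-376*(-649 + V(1, -12))/(C(31) - 182) = -376*(-649 - 3*(-12))/((-16 + 2*31²) - 182) = -376*(-649 + 36)/((-16 + 2*961) - 182) = -(-230488)/((-16 + 1922) - 182) = -(-230488)/(1906 - 182) = -(-230488)/1724 = -376*(-613/1724) = 57622/431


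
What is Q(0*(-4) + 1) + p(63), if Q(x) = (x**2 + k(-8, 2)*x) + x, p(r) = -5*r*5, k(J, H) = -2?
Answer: -1575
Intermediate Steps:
p(r) = -25*r
Q(x) = x**2 - x (Q(x) = (x**2 - 2*x) + x = x**2 - x)
Q(0*(-4) + 1) + p(63) = (0*(-4) + 1)*(-1 + (0*(-4) + 1)) - 25*63 = (0 + 1)*(-1 + (0 + 1)) - 1575 = 1*(-1 + 1) - 1575 = 1*0 - 1575 = 0 - 1575 = -1575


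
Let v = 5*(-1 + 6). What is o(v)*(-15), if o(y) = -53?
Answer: 795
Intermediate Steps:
v = 25 (v = 5*5 = 25)
o(v)*(-15) = -53*(-15) = 795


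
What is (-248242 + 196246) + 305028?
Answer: 253032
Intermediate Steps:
(-248242 + 196246) + 305028 = -51996 + 305028 = 253032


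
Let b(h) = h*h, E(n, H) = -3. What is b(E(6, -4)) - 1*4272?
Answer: -4263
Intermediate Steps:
b(h) = h²
b(E(6, -4)) - 1*4272 = (-3)² - 1*4272 = 9 - 4272 = -4263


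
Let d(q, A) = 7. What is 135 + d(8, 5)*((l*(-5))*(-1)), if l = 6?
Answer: 345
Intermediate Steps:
135 + d(8, 5)*((l*(-5))*(-1)) = 135 + 7*((6*(-5))*(-1)) = 135 + 7*(-30*(-1)) = 135 + 7*30 = 135 + 210 = 345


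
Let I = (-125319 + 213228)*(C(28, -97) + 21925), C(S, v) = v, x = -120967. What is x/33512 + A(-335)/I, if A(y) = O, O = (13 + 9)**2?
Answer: -58030214177419/16076356968456 ≈ -3.6097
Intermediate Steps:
O = 484 (O = 22**2 = 484)
A(y) = 484
I = 1918877652 (I = (-125319 + 213228)*(-97 + 21925) = 87909*21828 = 1918877652)
x/33512 + A(-335)/I = -120967/33512 + 484/1918877652 = -120967*1/33512 + 484*(1/1918877652) = -120967/33512 + 121/479719413 = -58030214177419/16076356968456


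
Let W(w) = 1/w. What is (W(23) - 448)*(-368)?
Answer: 164848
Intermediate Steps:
(W(23) - 448)*(-368) = (1/23 - 448)*(-368) = -10303/23*(-368) = 164848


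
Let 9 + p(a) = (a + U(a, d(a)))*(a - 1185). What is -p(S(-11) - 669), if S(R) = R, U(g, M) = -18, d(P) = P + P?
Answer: -1301761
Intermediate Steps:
d(P) = 2*P
p(a) = -9 + (-1185 + a)*(-18 + a) (p(a) = -9 + (a - 18)*(a - 1185) = -9 + (-18 + a)*(-1185 + a) = -9 + (-1185 + a)*(-18 + a))
-p(S(-11) - 669) = -(21321 + (-11 - 669)² - 1203*(-11 - 669)) = -(21321 + (-680)² - 1203*(-680)) = -(21321 + 462400 + 818040) = -1*1301761 = -1301761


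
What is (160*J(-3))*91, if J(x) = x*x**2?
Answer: -393120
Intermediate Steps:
J(x) = x**3
(160*J(-3))*91 = (160*(-3)**3)*91 = (160*(-27))*91 = -4320*91 = -393120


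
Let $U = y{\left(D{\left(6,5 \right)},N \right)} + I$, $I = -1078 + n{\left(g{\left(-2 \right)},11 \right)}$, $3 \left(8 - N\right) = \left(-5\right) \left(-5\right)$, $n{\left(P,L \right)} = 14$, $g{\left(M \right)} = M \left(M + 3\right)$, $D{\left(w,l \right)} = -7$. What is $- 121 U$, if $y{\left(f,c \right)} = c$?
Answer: $\frac{386353}{3} \approx 1.2878 \cdot 10^{5}$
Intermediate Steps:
$g{\left(M \right)} = M \left(3 + M\right)$
$N = - \frac{1}{3}$ ($N = 8 - \frac{\left(-5\right) \left(-5\right)}{3} = 8 - \frac{25}{3} = - \frac{1}{3} \approx -0.33333$)
$I = -1064$ ($I = -1078 + 14 = -1064$)
$U = - \frac{3193}{3}$ ($U = - \frac{1}{3} - 1064 = - \frac{3193}{3} \approx -1064.3$)
$- 121 U = \left(-121\right) \left(- \frac{3193}{3}\right) = \frac{386353}{3}$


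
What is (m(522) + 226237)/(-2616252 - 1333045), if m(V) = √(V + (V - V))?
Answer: -20567/359027 - 3*√58/3949297 ≈ -0.057291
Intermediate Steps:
m(V) = √V (m(V) = √(V + 0) = √V)
(m(522) + 226237)/(-2616252 - 1333045) = (√522 + 226237)/(-2616252 - 1333045) = (3*√58 + 226237)/(-3949297) = (226237 + 3*√58)*(-1/3949297) = -20567/359027 - 3*√58/3949297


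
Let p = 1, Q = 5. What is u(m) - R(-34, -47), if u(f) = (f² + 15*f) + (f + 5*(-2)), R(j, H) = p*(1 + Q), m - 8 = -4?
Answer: 64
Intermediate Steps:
m = 4 (m = 8 - 4 = 4)
R(j, H) = 6 (R(j, H) = 1*(1 + 5) = 1*6 = 6)
u(f) = -10 + f² + 16*f (u(f) = (f² + 15*f) + (f - 10) = (f² + 15*f) + (-10 + f) = -10 + f² + 16*f)
u(m) - R(-34, -47) = (-10 + 4² + 16*4) - 1*6 = (-10 + 16 + 64) - 6 = 70 - 6 = 64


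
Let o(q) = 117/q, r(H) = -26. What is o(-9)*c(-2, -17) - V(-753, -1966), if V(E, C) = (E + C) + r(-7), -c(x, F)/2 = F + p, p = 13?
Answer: 2641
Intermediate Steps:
c(x, F) = -26 - 2*F (c(x, F) = -2*(F + 13) = -2*(13 + F) = -26 - 2*F)
V(E, C) = -26 + C + E (V(E, C) = (E + C) - 26 = (C + E) - 26 = -26 + C + E)
o(-9)*c(-2, -17) - V(-753, -1966) = (117/(-9))*(-26 - 2*(-17)) - (-26 - 1966 - 753) = (117*(-⅑))*(-26 + 34) - 1*(-2745) = -13*8 + 2745 = -104 + 2745 = 2641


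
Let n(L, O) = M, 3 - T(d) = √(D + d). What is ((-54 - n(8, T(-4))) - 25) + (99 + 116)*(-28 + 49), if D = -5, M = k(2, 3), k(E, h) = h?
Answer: 4433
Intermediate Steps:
M = 3
T(d) = 3 - √(-5 + d)
n(L, O) = 3
((-54 - n(8, T(-4))) - 25) + (99 + 116)*(-28 + 49) = ((-54 - 1*3) - 25) + (99 + 116)*(-28 + 49) = ((-54 - 3) - 25) + 215*21 = (-57 - 25) + 4515 = -82 + 4515 = 4433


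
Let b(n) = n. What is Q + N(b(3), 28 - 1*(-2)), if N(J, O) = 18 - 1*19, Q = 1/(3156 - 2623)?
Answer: -532/533 ≈ -0.99812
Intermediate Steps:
Q = 1/533 ≈ 0.0018762
N(J, O) = -1 (N(J, O) = 18 - 19 = -1)
Q + N(b(3), 28 - 1*(-2)) = 1/533 - 1 = -532/533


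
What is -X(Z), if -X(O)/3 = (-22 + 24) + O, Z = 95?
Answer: 291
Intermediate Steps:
X(O) = -6 - 3*O (X(O) = -3*((-22 + 24) + O) = -3*(2 + O) = -6 - 3*O)
-X(Z) = -(-6 - 3*95) = -(-6 - 285) = -1*(-291) = 291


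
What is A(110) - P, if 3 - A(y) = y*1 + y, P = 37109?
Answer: -37326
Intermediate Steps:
A(y) = 3 - 2*y (A(y) = 3 - (y*1 + y) = 3 - (y + y) = 3 - 2*y)
A(110) - P = (3 - 2*110) - 1*37109 = (3 - 220) - 37109 = -217 - 37109 = -37326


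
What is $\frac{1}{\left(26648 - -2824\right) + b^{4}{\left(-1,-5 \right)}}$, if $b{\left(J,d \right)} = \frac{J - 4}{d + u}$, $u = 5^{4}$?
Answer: $\frac{236421376}{6967810793473} \approx 3.3931 \cdot 10^{-5}$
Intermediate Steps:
$u = 625$
$b{\left(J,d \right)} = \frac{-4 + J}{625 + d}$ ($b{\left(J,d \right)} = \frac{J - 4}{d + 625} = \frac{-4 + J}{625 + d}$)
$\frac{1}{\left(26648 - -2824\right) + b^{4}{\left(-1,-5 \right)}} = \frac{1}{\left(26648 - -2824\right) + \left(\frac{-4 - 1}{625 - 5}\right)^{4}} = \frac{1}{\left(26648 + 2824\right) + \left(\frac{1}{620} \left(-5\right)\right)^{4}} = \frac{1}{29472 + \left(\frac{1}{620} \left(-5\right)\right)^{4}} = \frac{1}{29472 + \left(- \frac{1}{124}\right)^{4}} = \frac{1}{29472 + \frac{1}{236421376}} = \frac{1}{\frac{6967810793473}{236421376}} = \frac{236421376}{6967810793473}$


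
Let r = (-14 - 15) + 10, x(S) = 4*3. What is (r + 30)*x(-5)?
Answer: 132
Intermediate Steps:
x(S) = 12
r = -19 (r = -29 + 10 = -19)
(r + 30)*x(-5) = (-19 + 30)*12 = 11*12 = 132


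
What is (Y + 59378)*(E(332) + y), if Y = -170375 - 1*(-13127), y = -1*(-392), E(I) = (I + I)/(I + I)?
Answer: -38462910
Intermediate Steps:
E(I) = 1 (E(I) = (2*I)/((2*I)) = (2*I)*(1/(2*I)) = 1)
y = 392
Y = -157248 (Y = -170375 + 13127 = -157248)
(Y + 59378)*(E(332) + y) = (-157248 + 59378)*(1 + 392) = -97870*393 = -38462910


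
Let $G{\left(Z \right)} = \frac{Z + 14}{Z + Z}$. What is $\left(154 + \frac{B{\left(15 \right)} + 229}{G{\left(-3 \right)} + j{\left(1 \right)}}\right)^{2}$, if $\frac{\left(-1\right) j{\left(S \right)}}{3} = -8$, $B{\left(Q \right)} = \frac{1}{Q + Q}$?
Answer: $\frac{11942336961}{442225} \approx 27005.0$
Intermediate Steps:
$G{\left(Z \right)} = \frac{14 + Z}{2 Z}$
$B{\left(Q \right)} = \frac{1}{2 Q}$
$j{\left(S \right)} = 24$ ($j{\left(S \right)} = \left(-3\right) \left(-8\right) = 24$)
$\left(154 + \frac{B{\left(15 \right)} + 229}{G{\left(-3 \right)} + j{\left(1 \right)}}\right)^{2} = \left(154 + \frac{\frac{1}{2 \cdot 15} + 229}{\frac{14 - 3}{2 \left(-3\right)} + 24}\right)^{2} = \left(154 + \frac{\frac{1}{2} \cdot \frac{1}{15} + 229}{\frac{1}{2} \left(- \frac{1}{3}\right) 11 + 24}\right)^{2} = \left(154 + \frac{\frac{1}{30} + 229}{- \frac{11}{6} + 24}\right)^{2} = \left(154 + \frac{6871}{30 \cdot \frac{133}{6}}\right)^{2} = \left(154 + \frac{6871}{30} \cdot \frac{6}{133}\right)^{2} = \left(154 + \frac{6871}{665}\right)^{2} = \left(\frac{109281}{665}\right)^{2} = \frac{11942336961}{442225}$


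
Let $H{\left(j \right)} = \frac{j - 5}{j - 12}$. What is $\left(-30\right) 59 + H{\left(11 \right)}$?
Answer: $-1776$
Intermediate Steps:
$H{\left(j \right)} = \frac{-5 + j}{-12 + j}$
$\left(-30\right) 59 + H{\left(11 \right)} = \left(-30\right) 59 + \frac{-5 + 11}{-12 + 11} = -1770 + \frac{1}{-1} \cdot 6 = -1770 - 6 = -1776$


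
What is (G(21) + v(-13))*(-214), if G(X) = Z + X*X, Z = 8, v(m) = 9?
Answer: -98012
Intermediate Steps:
G(X) = 8 + X² (G(X) = 8 + X*X = 8 + X²)
(G(21) + v(-13))*(-214) = ((8 + 21²) + 9)*(-214) = ((8 + 441) + 9)*(-214) = (449 + 9)*(-214) = 458*(-214) = -98012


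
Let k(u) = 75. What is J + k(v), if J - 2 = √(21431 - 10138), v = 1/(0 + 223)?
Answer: 77 + √11293 ≈ 183.27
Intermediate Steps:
v = 1/223 ≈ 0.0044843
J = 2 + √11293 (J = 2 + √(21431 - 10138) = 2 + √11293 ≈ 108.27)
J + k(v) = (2 + √11293) + 75 = 77 + √11293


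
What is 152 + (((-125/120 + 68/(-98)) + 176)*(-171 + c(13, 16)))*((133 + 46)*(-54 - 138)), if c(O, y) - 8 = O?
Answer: 44020045448/49 ≈ 8.9837e+8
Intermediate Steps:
c(O, y) = 8 + O
152 + (((-125/120 + 68/(-98)) + 176)*(-171 + c(13, 16)))*((133 + 46)*(-54 - 138)) = 152 + (((-125/120 + 68/(-98)) + 176)*(-171 + (8 + 13)))*((133 + 46)*(-54 - 138)) = 152 + (((-125*1/120 + 68*(-1/98)) + 176)*(-171 + 21))*(179*(-192)) = 152 + (((-25/24 - 34/49) + 176)*(-150))*(-34368) = 152 + ((-2041/1176 + 176)*(-150))*(-34368) = 152 + ((204935/1176)*(-150))*(-34368) = 152 - 5123375/196*(-34368) = 152 + 44020038000/49 = 44020045448/49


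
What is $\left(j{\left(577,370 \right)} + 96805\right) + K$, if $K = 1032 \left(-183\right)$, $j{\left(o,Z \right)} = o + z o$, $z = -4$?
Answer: $-93782$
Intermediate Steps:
$j{\left(o,Z \right)} = - 3 o$ ($j{\left(o,Z \right)} = o - 4 o = - 3 o$)
$K = -188856$
$\left(j{\left(577,370 \right)} + 96805\right) + K = \left(\left(-3\right) 577 + 96805\right) - 188856 = \left(-1731 + 96805\right) - 188856 = 95074 - 188856 = -93782$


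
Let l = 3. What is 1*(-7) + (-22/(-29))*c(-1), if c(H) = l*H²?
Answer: -137/29 ≈ -4.7241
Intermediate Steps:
c(H) = 3*H²
1*(-7) + (-22/(-29))*c(-1) = 1*(-7) + (-22/(-29))*(3*(-1)²) = -7 + (-22*(-1/29))*(3*1) = -7 + (22/29)*3 = -7 + 66/29 = -137/29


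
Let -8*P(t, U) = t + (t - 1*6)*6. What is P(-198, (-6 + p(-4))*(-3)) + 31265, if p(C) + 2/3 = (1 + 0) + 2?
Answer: 125771/4 ≈ 31443.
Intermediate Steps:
p(C) = 7/3 (p(C) = -⅔ + ((1 + 0) + 2) = -⅔ + (1 + 2) = -⅔ + 3 = 7/3)
P(t, U) = 9/2 - 7*t/8 (P(t, U) = -(t + (t - 1*6)*6)/8 = -(t + (t - 6)*6)/8 = -(t + (-6 + t)*6)/8 = -(t + (-36 + 6*t))/8 = -(-36 + 7*t)/8 = 9/2 - 7*t/8)
P(-198, (-6 + p(-4))*(-3)) + 31265 = (9/2 - 7/8*(-198)) + 31265 = (9/2 + 693/4) + 31265 = 711/4 + 31265 = 125771/4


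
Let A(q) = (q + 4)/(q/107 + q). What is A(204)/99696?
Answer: 1391/137281392 ≈ 1.0132e-5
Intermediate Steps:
A(q) = 107*(4 + q)/(108*q) (A(q) = (4 + q)/(q*(1/107) + q) = (4 + q)/(q/107 + q) = (4 + q)/((108*q/107)) = (4 + q)*(107/(108*q)) = 107*(4 + q)/(108*q))
A(204)/99696 = ((107/108)*(4 + 204)/204)/99696 = ((107/108)*(1/204)*208)*(1/99696) = (1391/1377)*(1/99696) = 1391/137281392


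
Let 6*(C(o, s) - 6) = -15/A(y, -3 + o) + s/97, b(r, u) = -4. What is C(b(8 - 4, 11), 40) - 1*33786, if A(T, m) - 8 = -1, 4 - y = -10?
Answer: -137620895/4074 ≈ -33780.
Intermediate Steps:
y = 14 (y = 4 - 1*(-10) = 4 + 10 = 14)
A(T, m) = 7 (A(T, m) = 8 - 1 = 7)
C(o, s) = 79/14 + s/582 (C(o, s) = 6 + (-15/7 + s/97)/6 = 6 + (-5/14 + s/582) = 79/14 + s/582)
C(b(8 - 4, 11), 40) - 1*33786 = (79/14 + (1/582)*40) - 1*33786 = (79/14 + 20/291) - 33786 = 23269/4074 - 33786 = -137620895/4074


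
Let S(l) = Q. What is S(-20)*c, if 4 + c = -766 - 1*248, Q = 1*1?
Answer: -1018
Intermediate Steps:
Q = 1
S(l) = 1
c = -1018 (c = -4 + (-766 - 1*248) = -4 + (-766 - 248) = -4 - 1014 = -1018)
S(-20)*c = 1*(-1018) = -1018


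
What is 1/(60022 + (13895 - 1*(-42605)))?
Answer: 1/116522 ≈ 8.5821e-6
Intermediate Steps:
1/(60022 + (13895 - 1*(-42605))) = 1/(60022 + (13895 + 42605)) = 1/(60022 + 56500) = 1/116522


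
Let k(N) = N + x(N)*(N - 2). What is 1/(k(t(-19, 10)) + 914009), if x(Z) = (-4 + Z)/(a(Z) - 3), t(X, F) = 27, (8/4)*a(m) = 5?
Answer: 1/912886 ≈ 1.0954e-6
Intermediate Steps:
a(m) = 5/2 (a(m) = (1/2)*5 = 5/2)
x(Z) = 8 - 2*Z (x(Z) = (-4 + Z)/(5/2 - 3) = (-4 + Z)/(-1/2) = (-4 + Z)*(-2) = 8 - 2*Z)
k(N) = N + (-2 + N)*(8 - 2*N) (k(N) = N + (8 - 2*N)*(N - 2) = N + (8 - 2*N)*(-2 + N) = N + (-2 + N)*(8 - 2*N))
1/(k(t(-19, 10)) + 914009) = 1/((-16 - 2*27**2 + 13*27) + 914009) = 1/((-16 - 2*729 + 351) + 914009) = 1/((-16 - 1458 + 351) + 914009) = 1/(-1123 + 914009) = 1/912886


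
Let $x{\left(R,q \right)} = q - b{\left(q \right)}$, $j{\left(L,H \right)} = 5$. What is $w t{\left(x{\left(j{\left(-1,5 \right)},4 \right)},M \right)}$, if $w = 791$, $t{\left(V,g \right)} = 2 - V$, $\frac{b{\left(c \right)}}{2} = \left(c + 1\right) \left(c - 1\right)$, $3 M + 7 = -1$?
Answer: $22148$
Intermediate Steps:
$M = - \frac{8}{3}$ ($M = - \frac{7}{3} + \frac{1}{3} \left(-1\right) = - \frac{7}{3} - \frac{1}{3} = - \frac{8}{3} \approx -2.6667$)
$b{\left(c \right)} = 2 \left(1 + c\right) \left(-1 + c\right)$ ($b{\left(c \right)} = 2 \left(c + 1\right) \left(c - 1\right) = 2 \left(1 + c\right) \left(-1 + c\right)$)
$x{\left(R,q \right)} = 2 + q - 2 q^{2}$ ($x{\left(R,q \right)} = q - \left(-2 + 2 q^{2}\right) = 2 + q - 2 q^{2}$)
$w t{\left(x{\left(j{\left(-1,5 \right)},4 \right)},M \right)} = 791 \left(2 - \left(2 + 4 - 2 \cdot 4^{2}\right)\right) = 791 \left(2 - \left(2 + 4 - 32\right)\right) = 791 \left(2 - -26\right) = 791 \left(2 + 26\right) = 791 \cdot 28 = 22148$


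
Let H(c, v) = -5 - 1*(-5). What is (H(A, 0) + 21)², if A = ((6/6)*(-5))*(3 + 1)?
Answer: 441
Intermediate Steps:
A = -20 (A = ((6*(⅙))*(-5))*4 = (1*(-5))*4 = -5*4 = -20)
H(c, v) = 0 (H(c, v) = -5 + 5 = 0)
(H(A, 0) + 21)² = (0 + 21)² = 21² = 441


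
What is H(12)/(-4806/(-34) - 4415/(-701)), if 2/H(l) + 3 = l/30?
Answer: -59585/11437127 ≈ -0.0052098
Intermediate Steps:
H(l) = 2/(-3 + l/30)
H(12)/(-4806/(-34) - 4415/(-701)) = (60/(-90 + 12))/(-4806/(-34) - 4415/(-701)) = (60/(-78))/(-4806*(-1/34) - 4415*(-1/701)) = (60*(-1/78))/(2403/17 + 4415/701) = -10/(13*1759558/11917) = -10/13*11917/1759558 = -59585/11437127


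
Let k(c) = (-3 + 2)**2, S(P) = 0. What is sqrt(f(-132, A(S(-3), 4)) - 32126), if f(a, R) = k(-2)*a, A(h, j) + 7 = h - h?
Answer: 127*I*sqrt(2) ≈ 179.61*I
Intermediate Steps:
A(h, j) = -7 (A(h, j) = -7 + (h - h) = -7 + 0 = -7)
k(c) = 1 (k(c) = (-1)**2 = 1)
f(a, R) = a (f(a, R) = 1*a = a)
sqrt(f(-132, A(S(-3), 4)) - 32126) = sqrt(-132 - 32126) = sqrt(-32258) = 127*I*sqrt(2)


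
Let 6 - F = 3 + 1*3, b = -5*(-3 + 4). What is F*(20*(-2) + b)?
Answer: 0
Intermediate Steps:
b = -5 (b = -5*1 = -5)
F = 0 (F = 6 - (3 + 1*3) = 6 - (3 + 3) = 6 - 1*6 = 6 - 6 = 0)
F*(20*(-2) + b) = 0*(20*(-2) - 5) = 0*(-40 - 5) = 0*(-45) = 0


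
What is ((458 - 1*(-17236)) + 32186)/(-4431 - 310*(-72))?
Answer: 49880/17889 ≈ 2.7883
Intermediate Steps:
((458 - 1*(-17236)) + 32186)/(-4431 - 310*(-72)) = ((458 + 17236) + 32186)/(-4431 + 22320) = (17694 + 32186)/17889 = 49880*(1/17889) = 49880/17889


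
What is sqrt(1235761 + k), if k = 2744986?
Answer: 19*sqrt(11027) ≈ 1995.2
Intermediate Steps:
sqrt(1235761 + k) = sqrt(1235761 + 2744986) = sqrt(3980747) = 19*sqrt(11027)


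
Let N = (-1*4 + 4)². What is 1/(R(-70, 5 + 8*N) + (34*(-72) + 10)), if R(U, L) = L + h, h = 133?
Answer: -1/2300 ≈ -0.00043478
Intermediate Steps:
N = 0 (N = (-4 + 4)² = 0² = 0)
R(U, L) = 133 + L (R(U, L) = L + 133 = 133 + L)
1/(R(-70, 5 + 8*N) + (34*(-72) + 10)) = 1/((133 + (5 + 8*0)) + (34*(-72) + 10)) = 1/((133 + (5 + 0)) + (-2448 + 10)) = 1/((133 + 5) - 2438) = 1/(138 - 2438) = 1/(-2300) = -1/2300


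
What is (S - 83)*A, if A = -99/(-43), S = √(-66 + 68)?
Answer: -8217/43 + 99*√2/43 ≈ -187.84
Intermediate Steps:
S = √2 ≈ 1.4142
A = 99/43 (A = -99*(-1/43) = 99/43 ≈ 2.3023)
(S - 83)*A = (√2 - 83)*(99/43) = (-83 + √2)*(99/43) = -8217/43 + 99*√2/43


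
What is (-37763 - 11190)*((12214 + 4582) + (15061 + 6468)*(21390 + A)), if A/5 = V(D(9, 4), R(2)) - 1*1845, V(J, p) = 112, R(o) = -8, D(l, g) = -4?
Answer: -13411815982913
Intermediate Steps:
A = -8665 (A = 5*(112 - 1*1845) = 5*(112 - 1845) = 5*(-1733) = -8665)
(-37763 - 11190)*((12214 + 4582) + (15061 + 6468)*(21390 + A)) = (-37763 - 11190)*((12214 + 4582) + (15061 + 6468)*(21390 - 8665)) = -48953*(16796 + 21529*12725) = -48953*(16796 + 273956525) = -48953*273973321 = -13411815982913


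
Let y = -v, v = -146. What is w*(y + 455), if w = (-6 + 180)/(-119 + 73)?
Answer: -52287/23 ≈ -2273.3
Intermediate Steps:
w = -87/23 (w = 174/(-46) = 174*(-1/46) = -87/23 ≈ -3.7826)
y = 146 (y = -1*(-146) = 146)
w*(y + 455) = -87*(146 + 455)/23 = -87/23*601 = -52287/23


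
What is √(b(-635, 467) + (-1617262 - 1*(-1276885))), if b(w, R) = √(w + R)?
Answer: √(-340377 + 2*I*√42) ≈ 0.01 + 583.42*I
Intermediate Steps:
b(w, R) = √(R + w)
√(b(-635, 467) + (-1617262 - 1*(-1276885))) = √(√(467 - 635) + (-1617262 - 1*(-1276885))) = √(√(-168) + (-1617262 + 1276885)) = √(2*I*√42 - 340377) = √(-340377 + 2*I*√42)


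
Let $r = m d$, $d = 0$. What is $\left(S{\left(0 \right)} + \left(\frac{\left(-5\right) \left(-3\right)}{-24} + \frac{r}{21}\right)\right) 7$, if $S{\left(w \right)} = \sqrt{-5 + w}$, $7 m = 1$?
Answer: $- \frac{35}{8} + 7 i \sqrt{5} \approx -4.375 + 15.652 i$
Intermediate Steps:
$m = \frac{1}{7}$ ($m = \frac{1}{7} \cdot 1 = \frac{1}{7} \approx 0.14286$)
$r = 0$ ($r = \frac{1}{7} \cdot 0 = 0$)
$\left(S{\left(0 \right)} + \left(\frac{\left(-5\right) \left(-3\right)}{-24} + \frac{r}{21}\right)\right) 7 = \left(\sqrt{-5 + 0} + \left(\frac{\left(-5\right) \left(-3\right)}{-24} + \frac{0}{21}\right)\right) 7 = \left(\sqrt{-5} + \left(15 \left(- \frac{1}{24}\right) + 0 \cdot \frac{1}{21}\right)\right) 7 = \left(i \sqrt{5} + \left(- \frac{5}{8} + 0\right)\right) 7 = \left(i \sqrt{5} - \frac{5}{8}\right) 7 = \left(- \frac{5}{8} + i \sqrt{5}\right) 7 = - \frac{35}{8} + 7 i \sqrt{5}$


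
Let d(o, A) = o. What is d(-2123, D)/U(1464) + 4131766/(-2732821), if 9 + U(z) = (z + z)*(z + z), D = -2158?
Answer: -2725242673541/1802227128975 ≈ -1.5122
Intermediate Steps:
U(z) = -9 + 4*z² (U(z) = -9 + (z + z)*(z + z) = -9 + (2*z)*(2*z) = -9 + 4*z²)
d(-2123, D)/U(1464) + 4131766/(-2732821) = -2123/(-9 + 4*1464²) + 4131766/(-2732821) = -2123/(-9 + 4*2143296) + 4131766*(-1/2732821) = -2123/(-9 + 8573184) - 4131766/2732821 = -2123/8573175 - 4131766/2732821 = -2725242673541/1802227128975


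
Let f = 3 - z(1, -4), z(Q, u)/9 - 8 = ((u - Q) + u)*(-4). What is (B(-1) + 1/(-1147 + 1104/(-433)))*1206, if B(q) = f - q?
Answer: -235315193958/497755 ≈ -4.7275e+5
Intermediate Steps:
z(Q, u) = 72 - 72*u + 36*Q (z(Q, u) = 72 + 9*(((u - Q) + u)*(-4)) = 72 + 9*((-Q + 2*u)*(-4)) = 72 + 9*(-8*u + 4*Q) = 72 + (-72*u + 36*Q) = 72 - 72*u + 36*Q)
f = -393 (f = 3 - (72 - 72*(-4) + 36*1) = 3 - (72 + 288 + 36) = 3 - 1*396 = 3 - 396 = -393)
B(q) = -393 - q
(B(-1) + 1/(-1147 + 1104/(-433)))*1206 = ((-393 - 1*(-1)) + 1/(-1147 + 1104/(-433)))*1206 = ((-393 + 1) + 1/(-1147 + 1104*(-1/433)))*1206 = (-392 + 1/(-1147 - 1104/433))*1206 = (-392 + 1/(-497755/433))*1206 = (-392 - 433/497755)*1206 = -195120393/497755*1206 = -235315193958/497755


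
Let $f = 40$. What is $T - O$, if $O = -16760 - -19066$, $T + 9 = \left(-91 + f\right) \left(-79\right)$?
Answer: $1714$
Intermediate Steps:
$T = 4020$ ($T = -9 + \left(-91 + 40\right) \left(-79\right) = -9 - -4029 = -9 + 4029 = 4020$)
$O = 2306$ ($O = -16760 + 19066 = 2306$)
$T - O = 4020 - 2306 = 1714$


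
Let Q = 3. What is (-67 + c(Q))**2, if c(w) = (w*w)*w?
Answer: 1600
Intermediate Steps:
c(w) = w**3 (c(w) = w**2*w = w**3)
(-67 + c(Q))**2 = (-67 + 3**3)**2 = (-67 + 27)**2 = (-40)**2 = 1600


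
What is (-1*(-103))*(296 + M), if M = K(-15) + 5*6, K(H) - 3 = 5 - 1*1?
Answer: 34299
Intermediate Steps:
K(H) = 7 (K(H) = 3 + (5 - 1*1) = 3 + (5 - 1) = 3 + 4 = 7)
M = 37 (M = 7 + 5*6 = 7 + 30 = 37)
(-1*(-103))*(296 + M) = (-1*(-103))*(296 + 37) = 103*333 = 34299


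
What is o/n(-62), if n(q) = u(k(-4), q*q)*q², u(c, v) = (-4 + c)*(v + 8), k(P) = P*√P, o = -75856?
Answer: 4741/18508860 - 4741*I/9254430 ≈ 0.00025615 - 0.0005123*I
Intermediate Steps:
k(P) = P^(3/2)
u(c, v) = (-4 + c)*(8 + v)
n(q) = q²*(-32 - 64*I - 4*q² - 8*I*q²) (n(q) = (-32 - 4*q*q + 8*(-4)^(3/2) + (-4)^(3/2)*(q*q))*q² = (-32 - 4*q² + 8*(-8*I) + (-8*I)*q²)*q² = (-32 - 4*q² - 64*I - 8*I*q²)*q² = (-32 - 64*I - 4*q² - 8*I*q²)*q² = q²*(-32 - 64*I - 4*q² - 8*I*q²))
o/n(-62) = -75856*(-1 + 2*I)/(76880*(8 + (-62)²)) = -75856*(-1 + 2*I)/(76880*(8 + 3844)) = -(-4741/18508860 + 4741*I/9254430) = -75856*(-59228352 + 118456704*I)/17539988403179520 = -4741*(-59228352 + 118456704*I)/1096249275198720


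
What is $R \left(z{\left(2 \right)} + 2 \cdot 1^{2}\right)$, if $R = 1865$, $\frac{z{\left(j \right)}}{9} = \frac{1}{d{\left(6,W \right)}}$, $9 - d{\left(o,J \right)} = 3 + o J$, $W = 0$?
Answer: $\frac{13055}{2} \approx 6527.5$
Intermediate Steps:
$d{\left(o,J \right)} = 6 - J o$ ($d{\left(o,J \right)} = 9 - \left(3 + o J\right) = 9 - \left(3 + J o\right) = 6 - J o$)
$z{\left(j \right)} = \frac{3}{2}$ ($z{\left(j \right)} = \frac{9}{6 - 0 \cdot 6} = \frac{9}{6 + 0} = \frac{9}{6} = 9 \cdot \frac{1}{6} = \frac{3}{2}$)
$R \left(z{\left(2 \right)} + 2 \cdot 1^{2}\right) = 1865 \left(\frac{3}{2} + 2 \cdot 1^{2}\right) = 1865 \left(\frac{3}{2} + 2 \cdot 1\right) = 1865 \left(\frac{3}{2} + 2\right) = 1865 \cdot \frac{7}{2} = \frac{13055}{2}$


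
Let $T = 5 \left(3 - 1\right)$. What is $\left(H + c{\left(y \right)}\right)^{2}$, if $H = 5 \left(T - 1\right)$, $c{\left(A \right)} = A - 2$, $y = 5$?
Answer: $2304$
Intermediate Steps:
$T = 10$ ($T = 5 \cdot 2 = 10$)
$c{\left(A \right)} = -2 + A$
$H = 45$ ($H = 5 \left(10 - 1\right) = 5 \cdot 9 = 45$)
$\left(H + c{\left(y \right)}\right)^{2} = \left(45 + \left(-2 + 5\right)\right)^{2} = \left(45 + 3\right)^{2} = 48^{2} = 2304$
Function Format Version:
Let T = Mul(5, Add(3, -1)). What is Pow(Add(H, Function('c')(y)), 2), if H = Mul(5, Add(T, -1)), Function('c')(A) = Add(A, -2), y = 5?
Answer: 2304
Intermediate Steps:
T = 10 (T = Mul(5, 2) = 10)
Function('c')(A) = Add(-2, A)
H = 45 (H = Mul(5, Add(10, -1)) = Mul(5, 9) = 45)
Pow(Add(H, Function('c')(y)), 2) = Pow(Add(45, Add(-2, 5)), 2) = Pow(Add(45, 3), 2) = Pow(48, 2) = 2304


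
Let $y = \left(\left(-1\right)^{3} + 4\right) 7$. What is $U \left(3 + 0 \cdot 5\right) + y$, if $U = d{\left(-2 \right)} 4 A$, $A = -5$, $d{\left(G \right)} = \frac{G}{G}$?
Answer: $-39$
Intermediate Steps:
$y = 21$ ($y = \left(-1 + 4\right) 7 = 3 \cdot 7 = 21$)
$d{\left(G \right)} = 1$
$U = -20$ ($U = 1 \cdot 4 \left(-5\right) = 4 \left(-5\right) = -20$)
$U \left(3 + 0 \cdot 5\right) + y = - 20 \left(3 + 0 \cdot 5\right) + 21 = - 20 \left(3 + 0\right) + 21 = \left(-20\right) 3 + 21 = -60 + 21 = -39$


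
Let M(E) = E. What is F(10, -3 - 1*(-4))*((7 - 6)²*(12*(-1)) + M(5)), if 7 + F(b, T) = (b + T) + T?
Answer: -35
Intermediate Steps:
F(b, T) = -7 + b + 2*T (F(b, T) = -7 + ((b + T) + T) = -7 + ((T + b) + T) = -7 + (b + 2*T) = -7 + b + 2*T)
F(10, -3 - 1*(-4))*((7 - 6)²*(12*(-1)) + M(5)) = (-7 + 10 + 2*(-3 - 1*(-4)))*((7 - 6)²*(12*(-1)) + 5) = (-7 + 10 + 2*(-3 + 4))*(1²*(-12) + 5) = (-7 + 10 + 2*1)*(1*(-12) + 5) = (-7 + 10 + 2)*(-12 + 5) = 5*(-7) = -35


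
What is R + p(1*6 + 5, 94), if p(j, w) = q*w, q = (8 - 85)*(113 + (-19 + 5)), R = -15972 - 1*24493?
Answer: -757027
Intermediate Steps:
R = -40465 (R = -15972 - 24493 = -40465)
q = -7623 (q = -77*(113 - 14) = -77*99 = -7623)
p(j, w) = -7623*w
R + p(1*6 + 5, 94) = -40465 - 7623*94 = -40465 - 716562 = -757027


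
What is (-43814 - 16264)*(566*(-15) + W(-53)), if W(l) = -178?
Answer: 520756104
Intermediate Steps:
(-43814 - 16264)*(566*(-15) + W(-53)) = (-43814 - 16264)*(566*(-15) - 178) = -60078*(-8490 - 178) = -60078*(-8668) = 520756104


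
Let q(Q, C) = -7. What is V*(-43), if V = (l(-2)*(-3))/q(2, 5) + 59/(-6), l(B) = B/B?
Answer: 16985/42 ≈ 404.40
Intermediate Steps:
l(B) = 1
V = -395/42 (V = (1*(-3))/(-7) + 59/(-6) = -3*(-⅐) + 59*(-⅙) = 3/7 - 59/6 = -395/42 ≈ -9.4048)
V*(-43) = -395/42*(-43) = 16985/42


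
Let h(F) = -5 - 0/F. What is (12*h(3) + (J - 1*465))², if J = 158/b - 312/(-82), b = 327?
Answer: 48736944004225/179747649 ≈ 2.7114e+5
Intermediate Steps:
J = 57490/13407 (J = 158/327 - 312/(-82) = 158*(1/327) - 312*(-1/82) = 158/327 + 156/41 = 57490/13407 ≈ 4.2881)
h(F) = -5 (h(F) = -5 - 1*0 = -5 + 0 = -5)
(12*h(3) + (J - 1*465))² = (12*(-5) + (57490/13407 - 1*465))² = (-60 + (57490/13407 - 465))² = (-60 - 6176765/13407)² = (-6981185/13407)² = 48736944004225/179747649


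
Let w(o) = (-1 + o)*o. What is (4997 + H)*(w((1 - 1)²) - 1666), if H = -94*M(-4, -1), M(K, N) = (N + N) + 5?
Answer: -7855190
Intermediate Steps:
M(K, N) = 5 + 2*N (M(K, N) = 2*N + 5 = 5 + 2*N)
w(o) = o*(-1 + o)
H = -282 (H = -94*(5 + 2*(-1)) = -94*(5 - 2) = -94*3 = -282)
(4997 + H)*(w((1 - 1)²) - 1666) = (4997 - 282)*((1 - 1)²*(-1 + (1 - 1)²) - 1666) = 4715*(0²*(-1 + 0²) - 1666) = 4715*(0*(-1 + 0) - 1666) = 4715*(0*(-1) - 1666) = 4715*(0 - 1666) = 4715*(-1666) = -7855190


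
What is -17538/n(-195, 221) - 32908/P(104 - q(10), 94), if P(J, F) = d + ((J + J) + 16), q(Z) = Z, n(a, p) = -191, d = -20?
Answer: -764609/8786 ≈ -87.026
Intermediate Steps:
P(J, F) = -4 + 2*J (P(J, F) = -20 + ((J + J) + 16) = -20 + (2*J + 16) = -20 + (16 + 2*J) = -4 + 2*J)
-17538/n(-195, 221) - 32908/P(104 - q(10), 94) = -17538/(-191) - 32908/(-4 + 2*(104 - 1*10)) = -17538*(-1/191) - 32908/(-4 + 2*(104 - 10)) = 17538/191 - 32908/(-4 + 2*94) = 17538/191 - 32908/(-4 + 188) = 17538/191 - 32908/184 = 17538/191 - 32908*1/184 = 17538/191 - 8227/46 = -764609/8786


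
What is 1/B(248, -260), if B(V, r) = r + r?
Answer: -1/520 ≈ -0.0019231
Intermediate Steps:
B(V, r) = 2*r
1/B(248, -260) = 1/(2*(-260)) = 1/(-520) = -1/520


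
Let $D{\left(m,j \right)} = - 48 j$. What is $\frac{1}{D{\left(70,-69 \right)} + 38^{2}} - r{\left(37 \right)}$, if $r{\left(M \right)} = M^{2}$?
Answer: $- \frac{6510963}{4756} \approx -1369.0$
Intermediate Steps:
$\frac{1}{D{\left(70,-69 \right)} + 38^{2}} - r{\left(37 \right)} = \frac{1}{\left(-48\right) \left(-69\right) + 38^{2}} - 37^{2} = \frac{1}{3312 + 1444} - 1369 = \frac{1}{4756} - 1369 = - \frac{6510963}{4756}$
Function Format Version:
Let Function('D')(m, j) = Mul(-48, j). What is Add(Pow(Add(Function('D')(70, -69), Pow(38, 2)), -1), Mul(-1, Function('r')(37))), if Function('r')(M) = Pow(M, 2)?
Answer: Rational(-6510963, 4756) ≈ -1369.0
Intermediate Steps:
Add(Pow(Add(Function('D')(70, -69), Pow(38, 2)), -1), Mul(-1, Function('r')(37))) = Add(Pow(Add(Mul(-48, -69), Pow(38, 2)), -1), Mul(-1, Pow(37, 2))) = Add(Pow(Add(3312, 1444), -1), Mul(-1, 1369)) = Add(Pow(4756, -1), -1369) = Add(Rational(1, 4756), -1369) = Rational(-6510963, 4756)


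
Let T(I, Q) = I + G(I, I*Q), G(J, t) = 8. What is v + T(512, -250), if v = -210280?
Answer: -209760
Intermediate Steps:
T(I, Q) = 8 + I (T(I, Q) = I + 8 = 8 + I)
v + T(512, -250) = -210280 + (8 + 512) = -210280 + 520 = -209760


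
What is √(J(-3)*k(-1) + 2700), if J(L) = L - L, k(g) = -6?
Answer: 30*√3 ≈ 51.962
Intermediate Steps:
J(L) = 0
√(J(-3)*k(-1) + 2700) = √(0*(-6) + 2700) = √(0 + 2700) = √2700 = 30*√3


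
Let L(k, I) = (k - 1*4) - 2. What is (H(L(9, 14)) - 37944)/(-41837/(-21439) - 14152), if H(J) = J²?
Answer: 813288465/303362891 ≈ 2.6809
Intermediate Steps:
L(k, I) = -6 + k (L(k, I) = (k - 4) - 2 = (-4 + k) - 2 = -6 + k)
(H(L(9, 14)) - 37944)/(-41837/(-21439) - 14152) = ((-6 + 9)² - 37944)/(-41837/(-21439) - 14152) = (3² - 37944)/(-41837*(-1/21439) - 14152) = (9 - 37944)/(41837/21439 - 14152) = -37935/(-303362891/21439) = -37935*(-21439/303362891) = 813288465/303362891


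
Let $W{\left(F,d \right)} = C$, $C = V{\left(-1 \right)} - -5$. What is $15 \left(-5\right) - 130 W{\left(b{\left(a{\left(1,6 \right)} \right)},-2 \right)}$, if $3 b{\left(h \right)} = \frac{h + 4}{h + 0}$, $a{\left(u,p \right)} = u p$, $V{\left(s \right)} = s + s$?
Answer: $-465$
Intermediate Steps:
$V{\left(s \right)} = 2 s$
$a{\left(u,p \right)} = p u$
$b{\left(h \right)} = \frac{4 + h}{3 h}$ ($b{\left(h \right)} = \frac{\left(h + 4\right) \frac{1}{h + 0}}{3} = \frac{\left(4 + h\right) \frac{1}{h}}{3} = \frac{\frac{1}{h} \left(4 + h\right)}{3} = \frac{4 + h}{3 h}$)
$C = 3$ ($C = 2 \left(-1\right) - -5 = -2 + 5 = 3$)
$W{\left(F,d \right)} = 3$
$15 \left(-5\right) - 130 W{\left(b{\left(a{\left(1,6 \right)} \right)},-2 \right)} = 15 \left(-5\right) - 390 = -75 - 390 = -465$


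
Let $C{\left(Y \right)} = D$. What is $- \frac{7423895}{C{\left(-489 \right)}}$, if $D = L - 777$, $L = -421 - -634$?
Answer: $\frac{7423895}{564} \approx 13163.0$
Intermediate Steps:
$L = 213$ ($L = -421 + 634 = 213$)
$D = -564$ ($D = 213 - 777 = -564$)
$C{\left(Y \right)} = -564$
$- \frac{7423895}{C{\left(-489 \right)}} = - \frac{7423895}{-564} = \left(-7423895\right) \left(- \frac{1}{564}\right) = \frac{7423895}{564}$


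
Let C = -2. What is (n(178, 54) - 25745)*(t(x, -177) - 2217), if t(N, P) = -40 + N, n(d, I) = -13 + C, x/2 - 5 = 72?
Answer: 54173280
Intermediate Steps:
x = 154 (x = 10 + 2*72 = 10 + 144 = 154)
n(d, I) = -15 (n(d, I) = -13 - 2 = -15)
(n(178, 54) - 25745)*(t(x, -177) - 2217) = (-15 - 25745)*((-40 + 154) - 2217) = -25760*(114 - 2217) = -25760*(-2103) = 54173280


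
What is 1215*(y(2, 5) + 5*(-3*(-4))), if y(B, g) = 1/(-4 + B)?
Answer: 144585/2 ≈ 72293.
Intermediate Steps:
1215*(y(2, 5) + 5*(-3*(-4))) = 1215*(1/(-4 + 2) + 5*(-3*(-4))) = 1215*(1/(-2) + 5*12) = 1215*(-1/2 + 60) = 1215*(119/2) = 144585/2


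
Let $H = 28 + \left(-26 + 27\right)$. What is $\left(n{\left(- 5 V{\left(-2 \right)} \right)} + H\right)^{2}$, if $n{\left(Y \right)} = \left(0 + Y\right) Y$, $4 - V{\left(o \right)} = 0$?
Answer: $184041$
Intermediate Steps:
$V{\left(o \right)} = 4$ ($V{\left(o \right)} = 4 - 0 = 4 + 0 = 4$)
$n{\left(Y \right)} = Y^{2}$ ($n{\left(Y \right)} = Y Y = Y^{2}$)
$H = 29$ ($H = 28 + 1 = 29$)
$\left(n{\left(- 5 V{\left(-2 \right)} \right)} + H\right)^{2} = \left(\left(\left(-5\right) 4\right)^{2} + 29\right)^{2} = \left(\left(-20\right)^{2} + 29\right)^{2} = \left(400 + 29\right)^{2} = 429^{2} = 184041$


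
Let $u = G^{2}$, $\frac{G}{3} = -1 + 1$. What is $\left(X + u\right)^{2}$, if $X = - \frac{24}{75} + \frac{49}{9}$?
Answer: $\frac{1329409}{50625} \approx 26.26$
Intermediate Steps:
$X = \frac{1153}{225}$ ($X = \left(-24\right) \frac{1}{75} + 49 \cdot \frac{1}{9} = - \frac{8}{25} + \frac{49}{9} = \frac{1153}{225} \approx 5.1244$)
$G = 0$ ($G = 3 \left(-1 + 1\right) = 3 \cdot 0 = 0$)
$u = 0$ ($u = 0^{2} = 0$)
$\left(X + u\right)^{2} = \left(\frac{1153}{225} + 0\right)^{2} = \left(\frac{1153}{225}\right)^{2} = \frac{1329409}{50625}$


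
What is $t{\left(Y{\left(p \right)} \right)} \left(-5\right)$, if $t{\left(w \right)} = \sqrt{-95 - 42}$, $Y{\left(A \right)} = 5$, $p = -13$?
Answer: $- 5 i \sqrt{137} \approx - 58.523 i$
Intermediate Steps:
$t{\left(w \right)} = i \sqrt{137}$ ($t{\left(w \right)} = \sqrt{-137} = i \sqrt{137}$)
$t{\left(Y{\left(p \right)} \right)} \left(-5\right) = i \sqrt{137} \left(-5\right) = - 5 i \sqrt{137}$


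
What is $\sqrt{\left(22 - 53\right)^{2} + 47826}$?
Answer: $\sqrt{48787} \approx 220.88$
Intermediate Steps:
$\sqrt{\left(22 - 53\right)^{2} + 47826} = \sqrt{\left(-31\right)^{2} + 47826} = \sqrt{961 + 47826} = \sqrt{48787}$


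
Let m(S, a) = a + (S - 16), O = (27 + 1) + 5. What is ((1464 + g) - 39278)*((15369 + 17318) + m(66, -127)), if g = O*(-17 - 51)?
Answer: -1306291380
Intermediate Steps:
O = 33 (O = 28 + 5 = 33)
g = -2244 (g = 33*(-17 - 51) = 33*(-68) = -2244)
m(S, a) = -16 + S + a (m(S, a) = a + (-16 + S) = -16 + S + a)
((1464 + g) - 39278)*((15369 + 17318) + m(66, -127)) = ((1464 - 2244) - 39278)*((15369 + 17318) + (-16 + 66 - 127)) = (-780 - 39278)*(32687 - 77) = -40058*32610 = -1306291380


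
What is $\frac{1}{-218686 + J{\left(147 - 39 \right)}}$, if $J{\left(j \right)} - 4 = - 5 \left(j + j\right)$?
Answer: $- \frac{1}{219762} \approx -4.5504 \cdot 10^{-6}$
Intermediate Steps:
$J{\left(j \right)} = 4 - 10 j$ ($J{\left(j \right)} = 4 - 5 \left(j + j\right) = 4 - 5 \cdot 2 j = 4 - 10 j$)
$\frac{1}{-218686 + J{\left(147 - 39 \right)}} = \frac{1}{-218686 + \left(4 - 10 \left(147 - 39\right)\right)} = \frac{1}{-218686 + \left(4 - 1080\right)} = \frac{1}{-218686 - 1076} = \frac{1}{-219762} = - \frac{1}{219762}$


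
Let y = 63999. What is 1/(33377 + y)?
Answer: 1/97376 ≈ 1.0269e-5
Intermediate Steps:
1/(33377 + y) = 1/(33377 + 63999) = 1/97376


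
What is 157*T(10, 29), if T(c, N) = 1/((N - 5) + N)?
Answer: 157/53 ≈ 2.9623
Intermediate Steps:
T(c, N) = 1/(-5 + 2*N) (T(c, N) = 1/((-5 + N) + N) = 1/(-5 + 2*N))
157*T(10, 29) = 157/(-5 + 2*29) = 157/(-5 + 58) = 157/53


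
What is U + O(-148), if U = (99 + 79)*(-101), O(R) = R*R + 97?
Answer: 4023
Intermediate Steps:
O(R) = 97 + R² (O(R) = R² + 97 = 97 + R²)
U = -17978 (U = 178*(-101) = -17978)
U + O(-148) = -17978 + (97 + (-148)²) = -17978 + (97 + 21904) = -17978 + 22001 = 4023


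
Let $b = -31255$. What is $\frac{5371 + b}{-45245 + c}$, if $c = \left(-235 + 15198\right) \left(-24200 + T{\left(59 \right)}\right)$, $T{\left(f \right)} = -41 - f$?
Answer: $\frac{25884}{363646145} \approx 7.1179 \cdot 10^{-5}$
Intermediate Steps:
$c = -363600900$ ($c = \left(-235 + 15198\right) \left(-24200 - 100\right) = 14963 \left(-24200 - 100\right) = 14963 \left(-24300\right) = -363600900$)
$\frac{5371 + b}{-45245 + c} = \frac{5371 - 31255}{-45245 - 363600900} = - \frac{25884}{-363646145} = \left(-25884\right) \left(- \frac{1}{363646145}\right) = \frac{25884}{363646145}$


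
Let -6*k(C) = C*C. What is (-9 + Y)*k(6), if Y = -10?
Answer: 114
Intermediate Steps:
k(C) = -C²/6 (k(C) = -C*C/6 = -C²/6)
(-9 + Y)*k(6) = (-9 - 10)*(-⅙*6²) = -(-19)*36/6 = -19*(-6) = 114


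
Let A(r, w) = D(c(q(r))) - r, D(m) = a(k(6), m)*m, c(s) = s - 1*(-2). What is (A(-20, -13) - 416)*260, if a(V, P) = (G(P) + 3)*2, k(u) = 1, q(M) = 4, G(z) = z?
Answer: -74880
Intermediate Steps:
c(s) = 2 + s (c(s) = s + 2 = 2 + s)
a(V, P) = 6 + 2*P (a(V, P) = (P + 3)*2 = (3 + P)*2 = 6 + 2*P)
D(m) = m*(6 + 2*m) (D(m) = (6 + 2*m)*m = m*(6 + 2*m))
A(r, w) = 108 - r (A(r, w) = 2*(2 + 4)*(3 + (2 + 4)) - r = 2*6*(3 + 6) - r = 2*6*9 - r = 108 - r)
(A(-20, -13) - 416)*260 = ((108 - 1*(-20)) - 416)*260 = ((108 + 20) - 416)*260 = (128 - 416)*260 = -288*260 = -74880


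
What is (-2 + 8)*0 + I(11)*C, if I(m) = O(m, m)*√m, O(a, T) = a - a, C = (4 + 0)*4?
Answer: 0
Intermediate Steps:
C = 16 (C = 4*4 = 16)
O(a, T) = 0
I(m) = 0 (I(m) = 0*√m = 0)
(-2 + 8)*0 + I(11)*C = (-2 + 8)*0 + 0*16 = 6*0 + 0 = 0 + 0 = 0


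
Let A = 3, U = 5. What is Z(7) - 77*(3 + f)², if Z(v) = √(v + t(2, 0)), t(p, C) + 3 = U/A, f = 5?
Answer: -4928 + √51/3 ≈ -4925.6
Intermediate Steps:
t(p, C) = -4/3 (t(p, C) = -3 + 5/3 = -4/3)
Z(v) = √(-4/3 + v) (Z(v) = √(v - 4/3) = √(-4/3 + v))
Z(7) - 77*(3 + f)² = √(-12 + 9*7)/3 - 77*(3 + 5)² = √(-12 + 63)/3 - 77*8² = √51/3 - 77*64 = √51/3 - 4928 = -4928 + √51/3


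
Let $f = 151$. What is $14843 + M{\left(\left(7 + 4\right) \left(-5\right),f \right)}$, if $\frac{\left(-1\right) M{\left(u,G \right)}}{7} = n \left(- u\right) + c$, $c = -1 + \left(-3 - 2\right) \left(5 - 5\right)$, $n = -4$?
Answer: $16390$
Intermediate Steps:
$c = -1$ ($c = -1 - 0 = -1 + 0 = -1$)
$M{\left(u,G \right)} = 7 - 28 u$ ($M{\left(u,G \right)} = - 7 \left(- 4 \left(- u\right) - 1\right) = - 7 \left(4 u - 1\right) = - 7 \left(-1 + 4 u\right) = 7 - 28 u$)
$14843 + M{\left(\left(7 + 4\right) \left(-5\right),f \right)} = 14843 - \left(-7 + 28 \left(7 + 4\right) \left(-5\right)\right) = 14843 - \left(-7 + 28 \cdot 11 \left(-5\right)\right) = 14843 + \left(7 - -1540\right) = 14843 + \left(7 + 1540\right) = 14843 + 1547 = 16390$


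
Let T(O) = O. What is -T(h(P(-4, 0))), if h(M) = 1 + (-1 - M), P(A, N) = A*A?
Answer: 16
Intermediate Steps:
P(A, N) = A²
h(M) = -M
-T(h(P(-4, 0))) = -(-1)*(-4)² = -(-1)*16 = -1*(-16) = 16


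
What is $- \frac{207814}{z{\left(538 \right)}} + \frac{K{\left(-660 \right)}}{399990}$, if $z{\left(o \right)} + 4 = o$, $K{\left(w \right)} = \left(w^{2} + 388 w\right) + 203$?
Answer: $- \frac{13837924963}{35599110} \approx -388.72$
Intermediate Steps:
$K{\left(w \right)} = 203 + w^{2} + 388 w$
$z{\left(o \right)} = -4 + o$
$- \frac{207814}{z{\left(538 \right)}} + \frac{K{\left(-660 \right)}}{399990} = - \frac{207814}{-4 + 538} + \frac{203 + \left(-660\right)^{2} + 388 \left(-660\right)}{399990} = - \frac{207814}{534} + \left(203 + 435600 - 256080\right) \frac{1}{399990} = \left(-207814\right) \frac{1}{534} + 179723 \cdot \frac{1}{399990} = - \frac{103907}{267} + \frac{179723}{399990} = - \frac{13837924963}{35599110}$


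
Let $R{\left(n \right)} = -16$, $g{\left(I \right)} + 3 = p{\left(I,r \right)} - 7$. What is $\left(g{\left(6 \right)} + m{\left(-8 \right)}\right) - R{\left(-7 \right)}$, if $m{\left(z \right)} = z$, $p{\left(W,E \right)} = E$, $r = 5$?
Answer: $3$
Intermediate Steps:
$g{\left(I \right)} = -5$ ($g{\left(I \right)} = -3 + \left(5 - 7\right) = -3 - 2 = -5$)
$\left(g{\left(6 \right)} + m{\left(-8 \right)}\right) - R{\left(-7 \right)} = \left(-5 - 8\right) - -16 = -13 + 16 = 3$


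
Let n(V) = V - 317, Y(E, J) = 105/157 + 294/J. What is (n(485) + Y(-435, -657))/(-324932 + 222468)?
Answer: -5783953/3523019712 ≈ -0.0016418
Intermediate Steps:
Y(E, J) = 105/157 + 294/J (Y(E, J) = 105*(1/157) + 294/J = 105/157 + 294/J)
n(V) = -317 + V
(n(485) + Y(-435, -657))/(-324932 + 222468) = ((-317 + 485) + (105/157 + 294/(-657)))/(-324932 + 222468) = (168 + (105/157 + 294*(-1/657)))/(-102464) = (168 + (105/157 - 98/219))*(-1/102464) = (168 + 7609/34383)*(-1/102464) = (5783953/34383)*(-1/102464) = -5783953/3523019712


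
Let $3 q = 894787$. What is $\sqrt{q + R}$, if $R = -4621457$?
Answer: $\frac{4 i \sqrt{2431797}}{3} \approx 2079.2 i$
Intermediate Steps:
$q = \frac{894787}{3}$ ($q = \frac{1}{3} \cdot 894787 = \frac{894787}{3} \approx 2.9826 \cdot 10^{5}$)
$\sqrt{q + R} = \sqrt{\frac{894787}{3} - 4621457} = \sqrt{- \frac{12969584}{3}} = \frac{4 i \sqrt{2431797}}{3}$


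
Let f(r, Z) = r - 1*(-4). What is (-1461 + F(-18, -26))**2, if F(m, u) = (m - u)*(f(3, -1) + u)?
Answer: 2601769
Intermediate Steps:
f(r, Z) = 4 + r (f(r, Z) = r + 4 = 4 + r)
F(m, u) = (7 + u)*(m - u) (F(m, u) = (m - u)*((4 + 3) + u) = (m - u)*(7 + u) = (7 + u)*(m - u))
(-1461 + F(-18, -26))**2 = (-1461 + (-1*(-26)**2 - 7*(-26) + 7*(-18) - 18*(-26)))**2 = (-1461 + (-1*676 + 182 - 126 + 468))**2 = (-1461 + (-676 + 182 - 126 + 468))**2 = (-1461 - 152)**2 = (-1613)**2 = 2601769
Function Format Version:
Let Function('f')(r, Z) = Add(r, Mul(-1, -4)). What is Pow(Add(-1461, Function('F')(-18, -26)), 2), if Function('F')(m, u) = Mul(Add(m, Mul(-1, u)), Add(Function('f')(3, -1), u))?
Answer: 2601769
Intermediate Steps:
Function('f')(r, Z) = Add(4, r) (Function('f')(r, Z) = Add(r, 4) = Add(4, r))
Function('F')(m, u) = Mul(Add(7, u), Add(m, Mul(-1, u))) (Function('F')(m, u) = Mul(Add(m, Mul(-1, u)), Add(Add(4, 3), u)) = Mul(Add(m, Mul(-1, u)), Add(7, u)) = Mul(Add(7, u), Add(m, Mul(-1, u))))
Pow(Add(-1461, Function('F')(-18, -26)), 2) = Pow(Add(-1461, Add(Mul(-1, Pow(-26, 2)), Mul(-7, -26), Mul(7, -18), Mul(-18, -26))), 2) = Pow(Add(-1461, Add(Mul(-1, 676), 182, -126, 468)), 2) = Pow(Add(-1461, Add(-676, 182, -126, 468)), 2) = Pow(Add(-1461, -152), 2) = Pow(-1613, 2) = 2601769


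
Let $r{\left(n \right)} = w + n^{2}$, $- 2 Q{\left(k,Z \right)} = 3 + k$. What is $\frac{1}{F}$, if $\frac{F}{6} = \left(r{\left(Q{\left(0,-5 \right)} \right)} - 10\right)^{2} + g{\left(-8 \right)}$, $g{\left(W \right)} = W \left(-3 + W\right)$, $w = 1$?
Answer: $\frac{8}{6411} \approx 0.0012479$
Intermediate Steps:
$Q{\left(k,Z \right)} = - \frac{3}{2} - \frac{k}{2}$ ($Q{\left(k,Z \right)} = - \frac{3 + k}{2} = - \frac{3}{2} - \frac{k}{2}$)
$r{\left(n \right)} = 1 + n^{2}$
$F = \frac{6411}{8}$ ($F = 6 \left(\left(\left(1 + \left(- \frac{3}{2} - 0\right)^{2}\right) - 10\right)^{2} - 8 \left(-3 - 8\right)\right) = 6 \left(\left(\left(1 + \left(- \frac{3}{2} + 0\right)^{2}\right) - 10\right)^{2} - -88\right) = 6 \left(\left(\left(1 + \left(- \frac{3}{2}\right)^{2}\right) - 10\right)^{2} + 88\right) = 6 \left(\left(\left(1 + \frac{9}{4}\right) - 10\right)^{2} + 88\right) = 6 \left(\left(\frac{13}{4} - 10\right)^{2} + 88\right) = 6 \left(\left(- \frac{27}{4}\right)^{2} + 88\right) = 6 \left(\frac{729}{16} + 88\right) = 6 \cdot \frac{2137}{16} = \frac{6411}{8} \approx 801.38$)
$\frac{1}{F} = \frac{1}{\frac{6411}{8}} = \frac{8}{6411}$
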